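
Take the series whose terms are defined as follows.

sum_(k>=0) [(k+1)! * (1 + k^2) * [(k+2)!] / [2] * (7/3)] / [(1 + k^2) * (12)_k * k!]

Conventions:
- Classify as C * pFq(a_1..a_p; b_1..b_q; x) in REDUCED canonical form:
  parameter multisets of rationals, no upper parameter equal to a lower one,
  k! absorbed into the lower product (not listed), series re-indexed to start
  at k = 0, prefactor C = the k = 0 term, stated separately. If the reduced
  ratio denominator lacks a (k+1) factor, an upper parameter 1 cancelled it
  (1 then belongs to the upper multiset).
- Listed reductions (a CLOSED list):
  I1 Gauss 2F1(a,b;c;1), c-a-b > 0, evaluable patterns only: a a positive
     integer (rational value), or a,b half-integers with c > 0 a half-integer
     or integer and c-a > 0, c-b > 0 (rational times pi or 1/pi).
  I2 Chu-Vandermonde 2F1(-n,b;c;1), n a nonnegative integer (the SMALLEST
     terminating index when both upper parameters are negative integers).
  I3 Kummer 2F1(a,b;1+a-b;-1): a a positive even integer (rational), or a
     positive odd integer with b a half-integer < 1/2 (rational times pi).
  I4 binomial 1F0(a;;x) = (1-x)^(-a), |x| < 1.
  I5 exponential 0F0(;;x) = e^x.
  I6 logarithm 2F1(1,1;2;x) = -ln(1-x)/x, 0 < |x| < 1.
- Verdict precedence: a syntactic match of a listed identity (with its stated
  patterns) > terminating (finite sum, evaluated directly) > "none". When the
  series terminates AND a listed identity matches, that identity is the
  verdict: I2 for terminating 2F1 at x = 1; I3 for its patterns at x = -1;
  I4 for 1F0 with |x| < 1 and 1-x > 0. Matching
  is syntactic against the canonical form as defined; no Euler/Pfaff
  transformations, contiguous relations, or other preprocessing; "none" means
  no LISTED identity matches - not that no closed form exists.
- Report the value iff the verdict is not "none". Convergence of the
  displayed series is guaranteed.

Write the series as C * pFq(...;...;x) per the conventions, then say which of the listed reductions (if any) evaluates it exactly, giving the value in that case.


Classification (C = 7/3): 2F1 with upper {2, 3}, lower {12}, argument x = 1. Verdict at x = 1: Gauss's theorem (I1) matches (x = 1: the Gamma ratio telescopes since c-a-b = 7 > 0 and a = 2 in Z>0). Its exact value is 55/12.

Key step: t_0 = 7/3 here, and the factorial ratio (C = 7/3, x = 1) (k+a-1)!/(a-1)! is a rising factorial (a)_k.
Consecutive-term ratio: r(k) = 1 * (k+2) (k+3) / [(k+12) (k+1)] - rational; roots negated = parameters, x = 1, C = 7/3.


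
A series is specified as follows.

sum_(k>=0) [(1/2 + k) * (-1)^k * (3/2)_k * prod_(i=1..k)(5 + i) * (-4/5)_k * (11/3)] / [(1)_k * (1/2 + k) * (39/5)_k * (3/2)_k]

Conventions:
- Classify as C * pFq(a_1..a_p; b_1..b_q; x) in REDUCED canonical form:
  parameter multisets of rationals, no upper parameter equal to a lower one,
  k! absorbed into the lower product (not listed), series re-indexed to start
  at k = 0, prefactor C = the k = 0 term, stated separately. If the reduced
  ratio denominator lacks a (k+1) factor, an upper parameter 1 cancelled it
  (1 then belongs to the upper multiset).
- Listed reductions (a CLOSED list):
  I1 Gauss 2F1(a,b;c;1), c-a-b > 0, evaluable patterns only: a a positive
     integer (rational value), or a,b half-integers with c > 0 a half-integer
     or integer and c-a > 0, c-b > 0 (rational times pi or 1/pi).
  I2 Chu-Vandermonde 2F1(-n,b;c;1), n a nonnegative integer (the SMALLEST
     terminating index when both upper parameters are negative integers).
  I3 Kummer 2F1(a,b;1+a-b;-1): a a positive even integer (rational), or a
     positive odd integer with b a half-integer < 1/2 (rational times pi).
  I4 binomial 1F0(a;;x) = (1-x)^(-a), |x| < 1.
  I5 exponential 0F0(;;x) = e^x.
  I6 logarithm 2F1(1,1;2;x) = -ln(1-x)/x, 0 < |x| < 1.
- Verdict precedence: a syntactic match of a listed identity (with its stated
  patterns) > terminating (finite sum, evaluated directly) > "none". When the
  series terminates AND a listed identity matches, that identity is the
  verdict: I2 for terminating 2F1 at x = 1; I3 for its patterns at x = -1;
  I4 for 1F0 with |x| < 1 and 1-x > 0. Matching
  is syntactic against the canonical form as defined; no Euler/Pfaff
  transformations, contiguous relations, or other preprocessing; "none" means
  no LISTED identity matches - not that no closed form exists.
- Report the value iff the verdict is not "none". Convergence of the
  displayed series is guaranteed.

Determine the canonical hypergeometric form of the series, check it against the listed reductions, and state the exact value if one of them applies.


Key step: x = (-1) and the parameter 3/2 appears in both the upper and lower lists and cancels (alongside the other common factor).
Adjacent-term ratio: r(k) = (-1) * (k-4/5) (k+6) / [(k+39/5) (k+1)] ; factor over Q: parameters, x = (-1), and C = 11/3.

Reduced: x = -1, 2F1, upper = {-4/5, 6}, lower = {39/5}, C = 11/3. Verdict: this is Kummer (I3) (x = -1; c = 39/5 equals 1+a-b for upper {-4/5, 6}: listed pattern). Exact value: 10846/1875.


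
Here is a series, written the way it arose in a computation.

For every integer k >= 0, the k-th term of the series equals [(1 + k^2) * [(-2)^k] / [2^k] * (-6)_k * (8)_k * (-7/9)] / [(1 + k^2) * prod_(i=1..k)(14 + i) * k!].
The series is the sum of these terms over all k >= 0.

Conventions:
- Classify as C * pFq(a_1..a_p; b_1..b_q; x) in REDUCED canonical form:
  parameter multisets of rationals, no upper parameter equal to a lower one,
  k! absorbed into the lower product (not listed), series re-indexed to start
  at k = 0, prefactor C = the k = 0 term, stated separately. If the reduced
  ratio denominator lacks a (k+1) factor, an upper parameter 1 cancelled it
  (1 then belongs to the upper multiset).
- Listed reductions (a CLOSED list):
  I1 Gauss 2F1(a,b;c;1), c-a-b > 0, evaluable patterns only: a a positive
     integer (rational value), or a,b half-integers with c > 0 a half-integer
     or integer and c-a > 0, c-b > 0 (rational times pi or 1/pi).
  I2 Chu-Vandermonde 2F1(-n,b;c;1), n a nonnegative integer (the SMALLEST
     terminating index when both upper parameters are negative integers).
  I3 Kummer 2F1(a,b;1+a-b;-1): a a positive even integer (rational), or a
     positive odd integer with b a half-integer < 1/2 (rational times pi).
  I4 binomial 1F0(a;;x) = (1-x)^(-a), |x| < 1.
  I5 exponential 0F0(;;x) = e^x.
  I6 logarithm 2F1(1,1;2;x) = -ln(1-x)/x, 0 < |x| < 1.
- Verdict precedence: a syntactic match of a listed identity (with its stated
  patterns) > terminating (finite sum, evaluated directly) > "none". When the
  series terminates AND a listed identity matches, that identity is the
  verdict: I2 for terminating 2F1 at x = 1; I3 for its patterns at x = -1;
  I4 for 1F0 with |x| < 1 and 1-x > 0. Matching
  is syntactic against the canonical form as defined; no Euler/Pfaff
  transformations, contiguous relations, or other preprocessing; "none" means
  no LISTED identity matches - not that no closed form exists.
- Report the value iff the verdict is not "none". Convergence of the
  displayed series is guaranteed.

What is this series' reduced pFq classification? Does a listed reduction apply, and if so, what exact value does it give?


Prefactor -7/9, argument -1: 2F1 with upper {-6, 8} over lower {15}. Verdict at x = -1: Kummer (I3) matches (x = -1; c = 15 equals 1+a-b for upper {-6, 8}: listed pattern). Its exact value is -1001/90.

Key observation: t_0 = -7/9 here, and k^2 + 1 divides numerator and denominator alike; C = -7/9, x = -1 after cancelling.
Consecutive-term ratio: r(k) = (-1) * (k-6) (k+8) / [(k+15) (k+1)] - poly over poly, x = (-1) from leading terms; C = -7/9 at k = 0.


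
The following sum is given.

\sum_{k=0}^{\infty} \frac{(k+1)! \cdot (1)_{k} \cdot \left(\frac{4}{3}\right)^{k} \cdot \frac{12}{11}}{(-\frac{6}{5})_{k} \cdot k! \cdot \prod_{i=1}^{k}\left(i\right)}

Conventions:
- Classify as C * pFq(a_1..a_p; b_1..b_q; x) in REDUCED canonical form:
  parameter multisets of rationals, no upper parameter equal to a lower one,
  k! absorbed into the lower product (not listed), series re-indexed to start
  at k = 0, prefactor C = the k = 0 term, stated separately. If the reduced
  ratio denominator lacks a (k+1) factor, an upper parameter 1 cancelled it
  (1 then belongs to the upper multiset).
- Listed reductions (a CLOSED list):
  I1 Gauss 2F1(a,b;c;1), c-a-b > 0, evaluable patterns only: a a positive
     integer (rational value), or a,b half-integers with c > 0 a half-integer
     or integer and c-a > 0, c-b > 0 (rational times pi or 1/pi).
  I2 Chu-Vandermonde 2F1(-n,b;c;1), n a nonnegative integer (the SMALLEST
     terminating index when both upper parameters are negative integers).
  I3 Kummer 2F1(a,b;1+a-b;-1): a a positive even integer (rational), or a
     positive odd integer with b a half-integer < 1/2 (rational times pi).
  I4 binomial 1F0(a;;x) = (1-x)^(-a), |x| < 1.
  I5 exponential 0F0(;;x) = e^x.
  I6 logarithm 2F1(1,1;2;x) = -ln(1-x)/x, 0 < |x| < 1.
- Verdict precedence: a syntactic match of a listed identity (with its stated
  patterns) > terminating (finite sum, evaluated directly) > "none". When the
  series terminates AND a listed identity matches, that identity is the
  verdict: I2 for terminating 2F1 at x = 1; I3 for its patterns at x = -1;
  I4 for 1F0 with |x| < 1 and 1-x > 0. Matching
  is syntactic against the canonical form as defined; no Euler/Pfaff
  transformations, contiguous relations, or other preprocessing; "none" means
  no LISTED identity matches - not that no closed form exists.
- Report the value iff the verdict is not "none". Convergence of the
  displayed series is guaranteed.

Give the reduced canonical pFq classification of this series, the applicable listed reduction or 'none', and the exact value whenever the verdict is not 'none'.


At argument \frac{4}{3}: a 1F1 with upper {2}, lower {-\frac{6}{5}}, scaled by C = \frac{12}{11}. Verdict: none. A 1F1 with upper {2} fits none of I1-I6 at x = \frac{4}{3}; the sum runs forever.

First insight: t_0 being \frac{12}{11}, the denominator's factorial ratio (C = 12/11, x = 4/3) is a lower Pochhammer.
Term ratio: r(k) = \frac{4}{3} * (k+2) / [(k-\frac{6}{5}) (k+1)] - rational in k, leading ratio \frac{4}{3}; with t_0 = \frac{12}{11}, classification follows.


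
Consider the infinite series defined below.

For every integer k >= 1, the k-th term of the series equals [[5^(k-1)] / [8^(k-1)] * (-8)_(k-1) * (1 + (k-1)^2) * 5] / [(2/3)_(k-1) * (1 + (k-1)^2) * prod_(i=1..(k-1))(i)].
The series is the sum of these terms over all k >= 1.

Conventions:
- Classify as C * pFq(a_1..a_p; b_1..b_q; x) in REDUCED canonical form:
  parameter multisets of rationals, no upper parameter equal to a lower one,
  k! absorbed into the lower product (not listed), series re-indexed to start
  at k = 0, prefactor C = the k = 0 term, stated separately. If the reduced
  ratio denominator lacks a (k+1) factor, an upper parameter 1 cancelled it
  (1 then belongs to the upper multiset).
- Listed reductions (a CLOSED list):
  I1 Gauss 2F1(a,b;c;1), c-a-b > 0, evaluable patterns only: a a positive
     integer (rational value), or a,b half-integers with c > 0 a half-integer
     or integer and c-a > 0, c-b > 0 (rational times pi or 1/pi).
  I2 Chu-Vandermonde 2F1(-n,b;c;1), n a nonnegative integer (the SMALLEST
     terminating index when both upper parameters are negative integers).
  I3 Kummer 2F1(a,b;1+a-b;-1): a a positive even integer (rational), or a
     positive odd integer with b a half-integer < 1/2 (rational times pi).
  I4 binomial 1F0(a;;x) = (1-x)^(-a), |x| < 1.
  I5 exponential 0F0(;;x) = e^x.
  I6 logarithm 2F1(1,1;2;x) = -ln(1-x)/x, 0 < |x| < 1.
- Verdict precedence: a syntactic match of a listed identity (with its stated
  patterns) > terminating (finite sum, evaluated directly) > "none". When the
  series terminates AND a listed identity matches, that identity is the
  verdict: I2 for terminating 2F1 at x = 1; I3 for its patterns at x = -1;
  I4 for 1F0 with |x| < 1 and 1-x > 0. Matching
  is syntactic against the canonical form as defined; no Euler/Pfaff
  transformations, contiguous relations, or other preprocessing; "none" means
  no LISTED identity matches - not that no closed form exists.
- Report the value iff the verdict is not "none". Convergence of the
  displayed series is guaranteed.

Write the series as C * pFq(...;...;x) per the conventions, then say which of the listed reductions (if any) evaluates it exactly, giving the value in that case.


Prefactor 5, argument 5/8: 1F1 with upper {-8} over lower {2/3}. Verdict: terminating - upper -8 stops the sum at k = 8; the 9 terms are added exactly. Sum: -125118628414195/64654290190336.

The tell: t_0 being 5, the product of the first k integers (C = 5) is k!.
Ratio: r(k) = (5/8) * (k-8) / [(k+2/3) (k+1)] - poly over poly, x = (5/8) from leading terms; C = 5 at k = 0.


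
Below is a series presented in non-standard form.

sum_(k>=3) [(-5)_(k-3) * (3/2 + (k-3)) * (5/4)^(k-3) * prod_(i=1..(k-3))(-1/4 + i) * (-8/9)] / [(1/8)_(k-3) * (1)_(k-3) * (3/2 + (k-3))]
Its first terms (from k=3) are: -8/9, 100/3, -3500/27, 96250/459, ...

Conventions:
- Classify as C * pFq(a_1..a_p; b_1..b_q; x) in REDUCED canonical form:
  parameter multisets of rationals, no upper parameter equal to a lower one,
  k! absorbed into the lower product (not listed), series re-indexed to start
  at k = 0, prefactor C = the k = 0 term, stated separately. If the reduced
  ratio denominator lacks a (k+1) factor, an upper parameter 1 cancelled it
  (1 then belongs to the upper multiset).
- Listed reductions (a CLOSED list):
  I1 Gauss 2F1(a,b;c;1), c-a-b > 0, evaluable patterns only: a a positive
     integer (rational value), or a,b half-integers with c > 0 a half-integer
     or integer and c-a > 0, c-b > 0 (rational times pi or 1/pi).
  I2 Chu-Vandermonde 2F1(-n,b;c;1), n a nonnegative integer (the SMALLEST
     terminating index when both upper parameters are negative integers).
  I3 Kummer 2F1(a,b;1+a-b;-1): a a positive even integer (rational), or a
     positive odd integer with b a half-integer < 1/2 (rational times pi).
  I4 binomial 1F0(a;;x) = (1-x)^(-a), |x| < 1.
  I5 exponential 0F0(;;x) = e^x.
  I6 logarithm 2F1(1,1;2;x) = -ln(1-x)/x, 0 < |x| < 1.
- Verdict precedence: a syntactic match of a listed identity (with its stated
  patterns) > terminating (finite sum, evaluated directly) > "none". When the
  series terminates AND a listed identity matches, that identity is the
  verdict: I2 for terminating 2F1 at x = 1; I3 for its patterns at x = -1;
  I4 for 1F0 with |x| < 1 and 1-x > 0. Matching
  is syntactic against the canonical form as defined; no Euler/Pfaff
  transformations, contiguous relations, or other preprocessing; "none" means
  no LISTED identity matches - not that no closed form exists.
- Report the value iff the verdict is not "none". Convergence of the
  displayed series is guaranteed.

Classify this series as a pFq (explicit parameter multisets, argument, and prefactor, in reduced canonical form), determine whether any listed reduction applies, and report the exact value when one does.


The series (x = 5/4) is 2F1: upper {-5, 3/4}, lower {1/8}, prefactor -8/9. Verdict: terminating. With -5 upstairs the series is a 6-term polynomial sum; evaluated term by term. Sum: 943/1836.

First insight: t_0 = -8/9 here, and k + 3/2 divides numerator and denominator alike; C = -8/9 after cancelling.
Adjacent-term ratio: r(k) = (5/4) * (k-5) (k+3/4) / [(k+1/8) (k+1)] - rational; roots negated = parameters, x = (5/4), C = -8/9.


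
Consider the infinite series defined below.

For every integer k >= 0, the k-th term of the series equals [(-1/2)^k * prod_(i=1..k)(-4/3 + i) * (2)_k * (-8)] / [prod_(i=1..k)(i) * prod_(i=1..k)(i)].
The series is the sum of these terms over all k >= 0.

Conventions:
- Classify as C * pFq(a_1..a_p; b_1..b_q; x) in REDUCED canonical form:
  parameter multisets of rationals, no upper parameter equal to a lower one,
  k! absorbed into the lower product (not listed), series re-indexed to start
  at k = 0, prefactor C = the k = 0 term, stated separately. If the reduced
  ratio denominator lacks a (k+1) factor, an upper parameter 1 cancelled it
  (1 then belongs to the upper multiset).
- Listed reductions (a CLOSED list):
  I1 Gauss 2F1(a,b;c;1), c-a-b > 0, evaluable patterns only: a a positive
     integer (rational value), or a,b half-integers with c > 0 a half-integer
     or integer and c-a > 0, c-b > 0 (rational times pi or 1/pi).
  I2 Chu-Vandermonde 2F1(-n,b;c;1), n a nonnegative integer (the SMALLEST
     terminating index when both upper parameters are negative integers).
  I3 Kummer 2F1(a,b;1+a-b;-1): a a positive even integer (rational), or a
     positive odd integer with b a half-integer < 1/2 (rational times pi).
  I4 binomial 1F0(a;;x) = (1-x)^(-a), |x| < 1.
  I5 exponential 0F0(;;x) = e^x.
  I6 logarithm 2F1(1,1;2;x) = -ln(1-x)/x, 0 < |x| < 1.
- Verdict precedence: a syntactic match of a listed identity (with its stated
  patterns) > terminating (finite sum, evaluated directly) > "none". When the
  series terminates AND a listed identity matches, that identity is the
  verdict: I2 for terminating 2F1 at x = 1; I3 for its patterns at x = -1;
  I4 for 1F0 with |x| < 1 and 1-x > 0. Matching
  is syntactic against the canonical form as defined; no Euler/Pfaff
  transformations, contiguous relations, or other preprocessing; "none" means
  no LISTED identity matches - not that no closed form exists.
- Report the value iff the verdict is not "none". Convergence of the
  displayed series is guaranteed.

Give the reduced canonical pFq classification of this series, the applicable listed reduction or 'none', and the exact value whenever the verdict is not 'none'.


Classification (C = -8): 2F1 with upper {-1/3, 2}, lower {1}, argument x = -1/2. Verdict: none. A 2F1 with upper {-1/3, 2} fits none of I1-I6 at x = -1/2; the sum runs forever.

Structural cue: from the first term -8: the product of the first k integers (prefactor -8) is k!.
Ratio: r(k) = (-1/2) * (k-1/3) (k+2) / [(k+1) (k+1)] - rational in k, leading ratio (-1/2); with t_0 = -8, classification follows.


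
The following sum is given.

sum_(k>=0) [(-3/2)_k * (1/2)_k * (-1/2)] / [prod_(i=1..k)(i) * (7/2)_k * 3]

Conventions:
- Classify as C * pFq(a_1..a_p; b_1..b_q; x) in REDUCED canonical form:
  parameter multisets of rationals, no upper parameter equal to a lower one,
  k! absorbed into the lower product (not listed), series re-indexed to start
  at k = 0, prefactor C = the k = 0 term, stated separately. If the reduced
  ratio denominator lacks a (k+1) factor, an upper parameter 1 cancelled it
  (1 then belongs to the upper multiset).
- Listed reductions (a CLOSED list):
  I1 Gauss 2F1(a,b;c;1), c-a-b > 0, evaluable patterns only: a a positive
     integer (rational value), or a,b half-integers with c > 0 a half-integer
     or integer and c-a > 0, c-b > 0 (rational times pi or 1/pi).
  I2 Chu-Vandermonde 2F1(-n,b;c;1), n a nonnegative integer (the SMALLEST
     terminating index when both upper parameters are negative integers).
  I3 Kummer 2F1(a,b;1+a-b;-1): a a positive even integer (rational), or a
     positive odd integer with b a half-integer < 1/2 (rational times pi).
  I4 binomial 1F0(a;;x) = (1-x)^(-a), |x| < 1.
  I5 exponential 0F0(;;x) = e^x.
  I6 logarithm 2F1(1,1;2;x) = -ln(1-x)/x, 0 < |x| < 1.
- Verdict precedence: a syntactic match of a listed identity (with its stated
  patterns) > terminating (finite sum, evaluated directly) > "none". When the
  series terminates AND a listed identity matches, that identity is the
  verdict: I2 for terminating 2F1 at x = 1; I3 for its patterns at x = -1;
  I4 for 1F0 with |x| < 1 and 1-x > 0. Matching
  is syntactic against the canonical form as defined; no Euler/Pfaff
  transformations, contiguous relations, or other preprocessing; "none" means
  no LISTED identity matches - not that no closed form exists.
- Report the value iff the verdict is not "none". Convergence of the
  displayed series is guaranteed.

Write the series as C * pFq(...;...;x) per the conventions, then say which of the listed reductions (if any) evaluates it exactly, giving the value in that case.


x = 1 here; the reduced form reads 2F1, upper {-3/2, 1/2}, lower {7/2}, C = -1/6. Verdict: the half-integer Gauss pattern (I1) matches (x = 1; upper {-3/2, 1/2} half-integers, c = 7/2 in the evaluable pattern). Sum: (-175/4096) * pi.

The tell: t_0 being -1/6, the constant factors (C = -1/6, x = 1) combine into one prefactor.
Adjacent-term ratio: r(k) = 1 * (k-3/2) (k+1/2) / [(k+7/2) (k+1)] - rational in k. x = 1; t_0 = -1/6; negate the roots.


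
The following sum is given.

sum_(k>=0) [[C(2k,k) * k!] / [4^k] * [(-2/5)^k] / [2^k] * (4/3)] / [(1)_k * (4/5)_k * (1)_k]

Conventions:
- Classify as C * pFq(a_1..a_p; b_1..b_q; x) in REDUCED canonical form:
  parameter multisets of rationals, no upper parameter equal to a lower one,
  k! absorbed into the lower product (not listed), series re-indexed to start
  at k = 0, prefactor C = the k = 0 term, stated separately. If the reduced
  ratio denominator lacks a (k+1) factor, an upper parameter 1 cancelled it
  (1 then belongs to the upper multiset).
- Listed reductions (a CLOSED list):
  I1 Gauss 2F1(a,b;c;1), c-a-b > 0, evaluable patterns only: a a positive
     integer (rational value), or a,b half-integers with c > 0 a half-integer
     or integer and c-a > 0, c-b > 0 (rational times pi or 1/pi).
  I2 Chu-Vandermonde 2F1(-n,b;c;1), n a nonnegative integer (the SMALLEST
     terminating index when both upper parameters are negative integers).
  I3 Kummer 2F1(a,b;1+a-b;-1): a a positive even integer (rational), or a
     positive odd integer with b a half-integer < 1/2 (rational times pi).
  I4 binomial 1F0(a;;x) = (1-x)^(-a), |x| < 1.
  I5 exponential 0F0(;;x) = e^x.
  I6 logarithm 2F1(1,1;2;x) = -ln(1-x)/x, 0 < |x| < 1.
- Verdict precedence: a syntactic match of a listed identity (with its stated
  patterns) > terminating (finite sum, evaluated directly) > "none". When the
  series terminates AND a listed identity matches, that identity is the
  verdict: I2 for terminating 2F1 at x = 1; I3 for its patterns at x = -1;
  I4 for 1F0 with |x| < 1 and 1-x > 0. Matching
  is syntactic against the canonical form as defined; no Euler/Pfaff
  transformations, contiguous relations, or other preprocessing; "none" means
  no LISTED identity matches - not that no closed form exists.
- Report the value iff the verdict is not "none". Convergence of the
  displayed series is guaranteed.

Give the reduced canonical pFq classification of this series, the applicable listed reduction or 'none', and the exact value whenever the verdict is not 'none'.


Classification (C = 4/3): 1F2 with upper {1/2}, lower {4/5, 1}, argument x = -1/5. Verdict: none. A 1F2 with upper {1/2} fits none of I1-I6 at x = -1/5; the sum runs forever.

Structural cue: t_0 = 4/3 here, and the two k-th powers (C = 4/3) combine into one argument.
Ratio: r(k) = (-1/5) * (k+1/2) / [(k+4/5) (k+1) (k+1)] - rational in k, leading ratio (-1/5); with t_0 = 4/3, classification follows.


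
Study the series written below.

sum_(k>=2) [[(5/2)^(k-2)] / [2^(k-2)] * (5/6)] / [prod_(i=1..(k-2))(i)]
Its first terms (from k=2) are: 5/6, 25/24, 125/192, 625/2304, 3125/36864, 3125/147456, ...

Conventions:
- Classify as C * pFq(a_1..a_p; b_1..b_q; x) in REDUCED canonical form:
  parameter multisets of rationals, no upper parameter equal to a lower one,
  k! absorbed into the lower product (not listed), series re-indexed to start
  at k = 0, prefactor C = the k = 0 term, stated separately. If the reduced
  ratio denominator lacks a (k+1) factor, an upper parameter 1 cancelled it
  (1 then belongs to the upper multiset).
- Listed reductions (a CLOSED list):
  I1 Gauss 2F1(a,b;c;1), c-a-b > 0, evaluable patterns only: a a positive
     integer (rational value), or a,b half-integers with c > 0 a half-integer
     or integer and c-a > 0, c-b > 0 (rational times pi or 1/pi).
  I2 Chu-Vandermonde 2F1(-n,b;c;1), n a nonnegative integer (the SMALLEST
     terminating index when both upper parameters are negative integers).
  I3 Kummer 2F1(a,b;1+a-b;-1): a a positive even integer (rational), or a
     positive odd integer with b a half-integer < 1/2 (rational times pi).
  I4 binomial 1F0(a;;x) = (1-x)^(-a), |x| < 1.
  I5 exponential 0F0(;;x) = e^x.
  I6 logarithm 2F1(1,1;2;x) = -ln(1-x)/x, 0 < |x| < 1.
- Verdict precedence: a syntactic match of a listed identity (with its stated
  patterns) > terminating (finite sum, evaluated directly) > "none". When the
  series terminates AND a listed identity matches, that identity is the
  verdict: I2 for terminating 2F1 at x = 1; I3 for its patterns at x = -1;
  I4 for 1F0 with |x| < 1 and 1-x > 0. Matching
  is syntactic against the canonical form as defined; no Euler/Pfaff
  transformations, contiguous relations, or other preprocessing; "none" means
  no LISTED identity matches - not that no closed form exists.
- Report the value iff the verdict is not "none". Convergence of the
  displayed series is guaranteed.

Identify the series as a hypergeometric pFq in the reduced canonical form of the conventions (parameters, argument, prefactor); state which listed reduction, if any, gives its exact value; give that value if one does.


At argument 5/4: a 0F0 with upper {-}, lower {-}, scaled by C = 5/6. Verdict: exponential (I5) fires (the 0F0 exponential series at x = 5/4). Exact value: (5/6) * e^(5/4).

Key observation: t_0 being 5/6, the two k-th powers (C = 5/6, x = 5/4) combine into one argument.
Term ratio: r(k) = (5/4) * 1 / [(k+1)] - poly over poly, x = (5/4) from leading terms; C = 5/6 at k = 0.


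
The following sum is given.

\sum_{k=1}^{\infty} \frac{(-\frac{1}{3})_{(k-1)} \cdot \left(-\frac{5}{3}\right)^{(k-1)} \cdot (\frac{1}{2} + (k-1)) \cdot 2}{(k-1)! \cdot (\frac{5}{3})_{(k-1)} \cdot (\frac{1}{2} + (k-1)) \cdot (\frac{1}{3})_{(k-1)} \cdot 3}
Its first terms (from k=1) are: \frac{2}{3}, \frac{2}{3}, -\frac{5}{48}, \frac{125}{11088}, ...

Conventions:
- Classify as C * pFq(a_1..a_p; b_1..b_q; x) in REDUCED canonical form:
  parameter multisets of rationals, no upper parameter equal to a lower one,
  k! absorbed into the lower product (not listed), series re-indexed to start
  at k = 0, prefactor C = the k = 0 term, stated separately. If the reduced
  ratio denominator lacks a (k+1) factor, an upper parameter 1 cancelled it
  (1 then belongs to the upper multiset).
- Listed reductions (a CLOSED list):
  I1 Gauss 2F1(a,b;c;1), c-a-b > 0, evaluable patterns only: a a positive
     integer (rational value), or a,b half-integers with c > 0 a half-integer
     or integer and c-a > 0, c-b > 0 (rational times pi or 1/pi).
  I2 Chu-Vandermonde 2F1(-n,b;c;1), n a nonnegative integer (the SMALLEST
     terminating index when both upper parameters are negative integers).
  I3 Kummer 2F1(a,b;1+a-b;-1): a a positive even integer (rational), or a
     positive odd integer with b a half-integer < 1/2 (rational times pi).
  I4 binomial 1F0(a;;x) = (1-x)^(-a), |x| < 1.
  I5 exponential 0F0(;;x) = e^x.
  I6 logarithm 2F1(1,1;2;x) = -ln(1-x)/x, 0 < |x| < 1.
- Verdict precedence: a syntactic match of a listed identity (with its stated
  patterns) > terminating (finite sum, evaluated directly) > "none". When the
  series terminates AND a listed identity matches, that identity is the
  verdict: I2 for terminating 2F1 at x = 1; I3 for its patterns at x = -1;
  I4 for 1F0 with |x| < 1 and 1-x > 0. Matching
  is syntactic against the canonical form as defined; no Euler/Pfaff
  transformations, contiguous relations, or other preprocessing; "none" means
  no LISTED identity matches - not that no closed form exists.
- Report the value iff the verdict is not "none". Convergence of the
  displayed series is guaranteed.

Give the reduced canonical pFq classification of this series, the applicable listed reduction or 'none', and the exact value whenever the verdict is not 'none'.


x = -\frac{5}{3} here; the reduced form reads 1F2, upper {-\frac{1}{3}}, lower {\frac{1}{3}, \frac{5}{3}}, C = \frac{2}{3}. Verdict: no listed reduction: x = -\frac{5}{3} and upper {-\frac{1}{3}} fail every I1-I6 pattern.

The tell: t_0 being \frac{2}{3}, k + 1/2 divides numerator and denominator alike; C = 2/3 after cancelling.
Consecutive-term ratio: r(k) = -\frac{5}{3} * (k-\frac{1}{3}) / [(k+\frac{1}{3}) (k+\frac{5}{3}) (k+1)] - rational in k, leading ratio -\frac{5}{3}; with t_0 = \frac{2}{3}, classification follows.


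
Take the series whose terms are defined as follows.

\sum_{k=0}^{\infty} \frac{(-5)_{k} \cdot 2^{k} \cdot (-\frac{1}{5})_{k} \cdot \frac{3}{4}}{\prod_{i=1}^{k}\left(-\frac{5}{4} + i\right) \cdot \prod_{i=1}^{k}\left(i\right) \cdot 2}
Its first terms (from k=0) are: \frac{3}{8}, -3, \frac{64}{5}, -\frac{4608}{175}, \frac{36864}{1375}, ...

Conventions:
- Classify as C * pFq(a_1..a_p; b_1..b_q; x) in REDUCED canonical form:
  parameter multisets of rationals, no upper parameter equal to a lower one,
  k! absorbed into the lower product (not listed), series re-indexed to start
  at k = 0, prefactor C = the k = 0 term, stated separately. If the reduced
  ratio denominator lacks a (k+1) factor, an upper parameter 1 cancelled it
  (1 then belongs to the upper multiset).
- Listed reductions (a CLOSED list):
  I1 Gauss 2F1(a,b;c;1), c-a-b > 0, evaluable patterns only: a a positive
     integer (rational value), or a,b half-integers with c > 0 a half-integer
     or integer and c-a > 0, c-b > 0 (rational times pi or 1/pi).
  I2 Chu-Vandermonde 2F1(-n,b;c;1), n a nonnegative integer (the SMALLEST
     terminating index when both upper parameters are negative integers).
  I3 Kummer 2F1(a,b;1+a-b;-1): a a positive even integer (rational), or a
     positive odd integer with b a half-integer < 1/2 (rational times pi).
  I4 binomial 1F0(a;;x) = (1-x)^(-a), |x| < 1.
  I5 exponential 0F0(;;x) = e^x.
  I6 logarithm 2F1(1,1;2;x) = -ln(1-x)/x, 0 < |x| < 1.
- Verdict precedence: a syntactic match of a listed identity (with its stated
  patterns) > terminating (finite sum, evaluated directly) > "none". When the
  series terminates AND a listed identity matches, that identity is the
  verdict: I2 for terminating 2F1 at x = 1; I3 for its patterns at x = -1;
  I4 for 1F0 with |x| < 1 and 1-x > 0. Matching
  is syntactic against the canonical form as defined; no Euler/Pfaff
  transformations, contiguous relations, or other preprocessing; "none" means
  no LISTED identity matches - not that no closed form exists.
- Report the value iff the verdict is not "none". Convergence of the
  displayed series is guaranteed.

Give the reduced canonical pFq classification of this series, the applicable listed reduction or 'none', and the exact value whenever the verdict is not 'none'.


At argument 2: a 2F1 with upper {-5, -\frac{1}{5}}, lower {-\frac{1}{4}}, scaled by C = \frac{3}{8}. Verdict: terminating (-5 upstairs). 6 nonzero terms in all; added directly. Value: -\frac{2053081}{9625000}.

The tell: t_0 = \frac{3}{8} here, and the lower running product (prefactor 3/8) is a rising factorial.
Term ratio: r(k) = 2 * (k-5) (k-\frac{1}{5}) / [(k-\frac{1}{4}) (k+1)] - rational; roots negated = parameters, x = 2, C = \frac{3}{8}.


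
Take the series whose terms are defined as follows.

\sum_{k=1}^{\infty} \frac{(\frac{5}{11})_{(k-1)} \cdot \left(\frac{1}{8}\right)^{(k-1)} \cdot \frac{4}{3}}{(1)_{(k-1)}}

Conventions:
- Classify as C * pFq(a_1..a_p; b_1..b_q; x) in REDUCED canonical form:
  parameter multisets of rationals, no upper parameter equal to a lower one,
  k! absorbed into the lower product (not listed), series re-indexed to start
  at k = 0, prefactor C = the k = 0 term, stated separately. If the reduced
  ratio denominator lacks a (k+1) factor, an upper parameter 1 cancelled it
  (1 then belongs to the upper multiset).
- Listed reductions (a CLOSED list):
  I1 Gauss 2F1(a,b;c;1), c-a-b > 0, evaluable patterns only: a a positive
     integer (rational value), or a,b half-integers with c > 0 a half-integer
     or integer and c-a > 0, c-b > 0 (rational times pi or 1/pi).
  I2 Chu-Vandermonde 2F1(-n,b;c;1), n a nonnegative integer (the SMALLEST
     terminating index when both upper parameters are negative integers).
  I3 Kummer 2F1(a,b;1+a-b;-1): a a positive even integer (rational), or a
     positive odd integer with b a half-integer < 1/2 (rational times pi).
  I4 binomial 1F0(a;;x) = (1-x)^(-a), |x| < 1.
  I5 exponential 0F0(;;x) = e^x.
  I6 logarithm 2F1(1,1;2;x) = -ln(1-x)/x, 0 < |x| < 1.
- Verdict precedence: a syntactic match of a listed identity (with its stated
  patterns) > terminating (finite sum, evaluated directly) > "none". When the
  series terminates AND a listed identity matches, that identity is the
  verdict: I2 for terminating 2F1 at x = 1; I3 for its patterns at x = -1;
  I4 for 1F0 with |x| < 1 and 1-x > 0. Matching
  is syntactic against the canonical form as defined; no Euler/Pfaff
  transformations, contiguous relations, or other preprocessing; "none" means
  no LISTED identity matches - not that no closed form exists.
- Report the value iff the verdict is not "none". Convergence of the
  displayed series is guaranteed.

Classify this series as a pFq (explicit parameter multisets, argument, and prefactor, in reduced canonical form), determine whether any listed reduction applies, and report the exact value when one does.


Canonical form: C = \frac{4}{3} times 1F0 with upper {\frac{5}{11}}, lower {-}, x = \frac{1}{8}. Verdict: this is the binomial series (I4) (the 1F0 binomial series: exponent -5/11, x = \frac{1}{8}). Exact value: \frac{4}{3} \cdot \left(\frac{7}{8}\right)^{-\frac{5}{11}}.

Structural cue: x = \frac{1}{8} and (1)_k (C = 4/3, x = 1/8) is k! itself.
Consecutive-term ratio: r(k) = \frac{1}{8} * (k+\frac{5}{11}) / [(k+1)] - rational; roots negated = parameters, x = \frac{1}{8}, C = \frac{4}{3}.


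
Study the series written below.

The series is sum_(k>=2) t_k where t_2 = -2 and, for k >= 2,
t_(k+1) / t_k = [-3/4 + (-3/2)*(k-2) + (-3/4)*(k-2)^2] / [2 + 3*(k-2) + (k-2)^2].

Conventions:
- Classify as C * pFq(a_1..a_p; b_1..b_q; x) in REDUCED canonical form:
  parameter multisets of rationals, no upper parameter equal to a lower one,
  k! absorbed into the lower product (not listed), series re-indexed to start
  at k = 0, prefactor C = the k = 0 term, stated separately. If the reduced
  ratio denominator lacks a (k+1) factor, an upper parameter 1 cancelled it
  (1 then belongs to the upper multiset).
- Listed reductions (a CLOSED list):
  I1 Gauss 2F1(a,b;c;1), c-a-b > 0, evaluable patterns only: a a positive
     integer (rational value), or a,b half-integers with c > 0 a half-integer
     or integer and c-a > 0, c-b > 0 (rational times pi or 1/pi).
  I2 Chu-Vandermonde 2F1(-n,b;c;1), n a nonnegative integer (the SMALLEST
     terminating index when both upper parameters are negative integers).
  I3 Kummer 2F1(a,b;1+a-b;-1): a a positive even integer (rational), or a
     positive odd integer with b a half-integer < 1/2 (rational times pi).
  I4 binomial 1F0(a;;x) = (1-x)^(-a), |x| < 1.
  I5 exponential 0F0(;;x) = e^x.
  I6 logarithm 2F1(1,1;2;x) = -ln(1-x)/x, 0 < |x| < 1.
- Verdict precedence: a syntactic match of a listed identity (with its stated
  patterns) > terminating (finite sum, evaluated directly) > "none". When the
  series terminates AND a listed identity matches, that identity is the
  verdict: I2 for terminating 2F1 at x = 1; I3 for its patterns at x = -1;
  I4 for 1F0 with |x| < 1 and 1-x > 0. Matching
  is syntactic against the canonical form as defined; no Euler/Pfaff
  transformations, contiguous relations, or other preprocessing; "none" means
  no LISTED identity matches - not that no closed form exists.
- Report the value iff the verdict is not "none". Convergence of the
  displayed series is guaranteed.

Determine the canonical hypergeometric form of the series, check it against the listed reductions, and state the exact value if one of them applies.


x = -3/4 here; the reduced form reads 2F1, upper {1, 1}, lower {2}, C = -2. Verdict: the I6 logarithm reduction applies (the logarithm: parameters (1,1;2), x = -3/4). Sum: (-8/3) * ln(7/4).

Structural cue: with t_0 = -2, factor the ratio over Q (C = -2, x = -3/4): negated roots = parameters.
Step ratio: r(k) = (-3/4) * (k+1) (k+1) / [(k+2) (k+1)] - rational; roots negated = parameters, x = (-3/4), C = -2.


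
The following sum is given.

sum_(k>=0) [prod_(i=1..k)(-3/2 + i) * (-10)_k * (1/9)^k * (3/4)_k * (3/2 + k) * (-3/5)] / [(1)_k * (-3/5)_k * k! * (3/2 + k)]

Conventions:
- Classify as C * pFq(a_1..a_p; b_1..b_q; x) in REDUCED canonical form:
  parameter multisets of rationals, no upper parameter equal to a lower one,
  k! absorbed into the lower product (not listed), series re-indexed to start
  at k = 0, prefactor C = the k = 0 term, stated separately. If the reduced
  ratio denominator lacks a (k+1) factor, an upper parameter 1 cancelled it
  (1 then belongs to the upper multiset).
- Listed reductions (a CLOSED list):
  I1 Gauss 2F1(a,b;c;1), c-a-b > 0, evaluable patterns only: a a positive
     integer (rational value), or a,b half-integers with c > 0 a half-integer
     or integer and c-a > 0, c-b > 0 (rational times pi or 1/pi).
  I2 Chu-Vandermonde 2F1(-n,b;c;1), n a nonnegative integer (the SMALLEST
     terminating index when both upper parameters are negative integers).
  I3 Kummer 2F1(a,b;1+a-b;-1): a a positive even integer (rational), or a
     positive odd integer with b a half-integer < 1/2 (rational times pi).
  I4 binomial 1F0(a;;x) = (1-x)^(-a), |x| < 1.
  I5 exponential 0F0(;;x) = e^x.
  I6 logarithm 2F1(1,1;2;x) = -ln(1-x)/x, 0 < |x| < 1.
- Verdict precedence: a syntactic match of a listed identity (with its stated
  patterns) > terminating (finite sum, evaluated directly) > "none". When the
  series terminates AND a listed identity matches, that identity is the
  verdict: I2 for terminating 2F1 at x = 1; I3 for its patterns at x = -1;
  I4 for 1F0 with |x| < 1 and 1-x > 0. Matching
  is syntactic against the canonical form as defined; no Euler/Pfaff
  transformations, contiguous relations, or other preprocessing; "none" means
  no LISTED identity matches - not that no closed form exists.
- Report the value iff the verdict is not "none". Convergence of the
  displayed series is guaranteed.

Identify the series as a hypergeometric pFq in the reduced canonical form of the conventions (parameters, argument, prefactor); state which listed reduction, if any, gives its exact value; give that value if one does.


Key step: with t_0 = -3/5, the running product (prefactor -3/5) telescopes to a rising factorial.
Term ratio: r(k) = (1/9) * (k-10) (k-1/2) (k+3/4) / [(k-3/5) (k+1) (k+1)] - poly over poly, x = (1/9) from leading terms; C = -3/5 at k = 0.

Reduced: x = 1/9, 3F2, upper = {-10, -1/2, 3/4}, lower = {-3/5, 1}, C = -3/5. Verdict: terminating (-10 upstairs). 11 nonzero terms in all; added directly. Value: -366258019989086144918633249/1028878948373103723455447040.


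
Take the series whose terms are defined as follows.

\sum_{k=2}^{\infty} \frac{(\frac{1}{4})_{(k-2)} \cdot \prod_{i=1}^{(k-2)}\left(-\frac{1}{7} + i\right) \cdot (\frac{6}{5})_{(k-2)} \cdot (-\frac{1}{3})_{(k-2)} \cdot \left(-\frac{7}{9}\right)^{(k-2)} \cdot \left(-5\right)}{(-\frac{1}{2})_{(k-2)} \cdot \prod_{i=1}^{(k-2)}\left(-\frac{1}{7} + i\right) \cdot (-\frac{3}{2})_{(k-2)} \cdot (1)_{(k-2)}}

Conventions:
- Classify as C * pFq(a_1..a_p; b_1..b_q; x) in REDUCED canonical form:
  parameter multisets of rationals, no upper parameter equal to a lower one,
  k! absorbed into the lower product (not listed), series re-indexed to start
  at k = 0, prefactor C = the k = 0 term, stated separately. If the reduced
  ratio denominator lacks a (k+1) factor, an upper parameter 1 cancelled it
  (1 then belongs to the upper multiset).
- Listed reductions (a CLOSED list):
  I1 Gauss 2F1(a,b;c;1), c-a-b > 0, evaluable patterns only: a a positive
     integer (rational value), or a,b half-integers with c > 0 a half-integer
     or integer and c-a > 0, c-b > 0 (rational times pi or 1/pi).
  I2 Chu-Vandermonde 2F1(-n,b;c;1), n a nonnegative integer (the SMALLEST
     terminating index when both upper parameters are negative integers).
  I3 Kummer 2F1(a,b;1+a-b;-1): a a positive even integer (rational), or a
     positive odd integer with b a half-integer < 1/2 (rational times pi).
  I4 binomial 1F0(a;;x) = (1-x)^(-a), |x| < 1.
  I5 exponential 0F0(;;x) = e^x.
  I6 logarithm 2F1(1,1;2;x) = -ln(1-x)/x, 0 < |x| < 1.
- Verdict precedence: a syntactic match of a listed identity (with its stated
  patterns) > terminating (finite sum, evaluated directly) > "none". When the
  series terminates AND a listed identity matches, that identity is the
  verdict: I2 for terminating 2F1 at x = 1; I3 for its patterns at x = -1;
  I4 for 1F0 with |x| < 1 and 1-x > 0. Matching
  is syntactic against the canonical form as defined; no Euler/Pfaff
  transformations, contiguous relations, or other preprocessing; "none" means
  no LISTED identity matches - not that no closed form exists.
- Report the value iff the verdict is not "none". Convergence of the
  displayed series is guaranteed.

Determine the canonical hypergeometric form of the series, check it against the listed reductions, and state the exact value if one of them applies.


Classification (C = -5): 3F2 with upper {-\frac{1}{3}, \frac{1}{4}, \frac{6}{5}}, lower {-\frac{3}{2}, -\frac{1}{2}}, argument x = -\frac{7}{9}. Verdict: none. Every listed pattern misses the 3F2 form at -\frac{7}{9}, upper {-\frac{1}{3}, \frac{1}{4}, \frac{6}{5}}.

Structural cue: x = -\frac{7}{9} and the running product (C = -5, x = -7/9) telescopes to a rising factorial.
Ratio: r(k) = -\frac{7}{9} * (k-\frac{1}{3}) (k+\frac{1}{4}) (k+\frac{6}{5}) / [(k-\frac{3}{2}) (k-\frac{1}{2}) (k+1)] ; factor over Q: parameters, x = -\frac{7}{9}, and C = -5.
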